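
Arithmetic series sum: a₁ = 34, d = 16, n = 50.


aₙ = 34 + (50-1)×16 = 818
Sₙ = n(a₁+aₙ)/2 = 50×(34+818)/2
= 50×852/2 = 21300

S_50 = 21300


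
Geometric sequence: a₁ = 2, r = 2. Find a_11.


aₙ = a₁·r^(n-1)
= 2×2^10
= 2×1024
= 2048

a_11 = 2048


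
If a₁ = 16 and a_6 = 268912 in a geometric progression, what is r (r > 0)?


r^(n-1) = aₙ/a₁
r^5 = 268912/16 = 16807
r = 16807^(1/5)
= 7

r = 7


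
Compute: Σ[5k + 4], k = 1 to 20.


Σ(5k+4) = 5·Σk + 4·n
= 5·210 + 4·20
= 1050 + 80 = 1130

Σ = 1130


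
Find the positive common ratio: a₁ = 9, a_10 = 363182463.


r^(n-1) = aₙ/a₁
r^9 = 363182463/9 = 40353607
r = 40353607^(1/9)
= 7

r = 7


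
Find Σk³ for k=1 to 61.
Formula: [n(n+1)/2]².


n(n+1)/2 = 61×62/2 = 1891
Σk³ = 1891² = 3575881

Σk³ = 3575881


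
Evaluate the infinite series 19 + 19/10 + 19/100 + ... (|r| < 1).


S∞ = a₁/(1-r) = 19/(1 - 1/10)
= 19/(9/10)
= 190/9

S∞ = 190/9


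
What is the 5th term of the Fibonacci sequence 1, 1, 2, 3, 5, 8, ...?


Fibonacci sequence: 1, 1, 2, 3, 5
F(5) = 5

F(5) = 5


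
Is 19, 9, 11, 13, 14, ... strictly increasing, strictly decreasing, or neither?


Differences: -10, 2, 2, 1
Difference at position 2 is +2 (> 0) but position 1 is -10 (< 0) — sequence both rises and falls
→ NOT monotonic

Not monotonic


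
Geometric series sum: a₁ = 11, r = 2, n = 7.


Sₙ = 11×(2^7 - 1)/(2 - 1)
= 11×(128 - 1)/1
= 11×127/1
= 1397

S_7 = 1397


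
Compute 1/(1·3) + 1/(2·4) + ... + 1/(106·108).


1/(k(k+2)) = (1/2)·(1/k - 1/(k+2)) (partial fractions)
Telescoping: Σ = (1/2)·(1 + 1/2 - 1/107 - 1/108) = 17119/23112

Sum = 17119/23112


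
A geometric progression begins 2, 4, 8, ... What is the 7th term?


aₙ = a₁·r^(n-1)
= 2×2^6
= 2×64
= 128

a_7 = 128


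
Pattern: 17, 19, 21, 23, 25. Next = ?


Pattern: arithmetic (d=2)
Terms: 17, 19, 21, 23, 25
Next term = 27

Next term = 27


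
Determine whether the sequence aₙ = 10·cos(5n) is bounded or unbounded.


For all n, -1 ≤ cos(5n) ≤ 1, so -10 ≤ 10·cos(5n) ≤ 10
Lower bound: -10, Upper bound: 10
The sequence IS bounded

Bounded (-10 ≤ aₙ ≤ 10)


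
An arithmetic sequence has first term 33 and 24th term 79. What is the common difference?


d = (aₙ - a₁)/(n-1)
= (79 - 33)/(24-1)
= 46/23 = 2

d = 2


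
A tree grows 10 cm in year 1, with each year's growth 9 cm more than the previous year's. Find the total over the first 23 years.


aₙ = 10 + (23-1)×9 = 208
Sₙ = n(a₁+aₙ)/2 = 23×(10+208)/2
= 23×218/2 = 2507

S_23 = 2507


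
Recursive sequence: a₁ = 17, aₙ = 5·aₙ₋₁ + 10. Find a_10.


Computing step by step:
a_1 = 17
a_2 = 95
a_3 = 485
a_4 = 2435
a_5 = 12185
a_6 = 60935
a_7 = 304685
a_8 = 1523435
a_9 = 7617185
a_10 = 38085935


a_10 = 38085935


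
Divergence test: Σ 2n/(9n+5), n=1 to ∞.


lim(n→∞) 2n/(9n+5) = 2/9 = 2/9  (divide numerator and denominator by n)
lim aₙ = 2/9 ≠ 0 → series DIVERGES

Diverges (lim aₙ = 2/9 ≠ 0)


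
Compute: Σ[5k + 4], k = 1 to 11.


Σ(5k+4) = 5·Σk + 4·n
= 5·66 + 4·11
= 330 + 44 = 374

Σ = 374


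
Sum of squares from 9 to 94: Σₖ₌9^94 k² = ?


Σₖ₌9^94 k² = Σₖ₌₁^94 k² − Σₖ₌₁^8 k²
= 94·95·189/6 − 8·9·17/6
= 281295 − 204 = 281091

Σk² = 281091


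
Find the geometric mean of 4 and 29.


GM = √(4×29) = √116 = 10.7703

GM = 10.7703


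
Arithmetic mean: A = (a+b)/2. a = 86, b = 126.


AM = (86 + 126)/2 = 212/2 = 106

AM = 106


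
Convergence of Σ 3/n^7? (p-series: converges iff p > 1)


p-series test: Σ c/n^p converges if p > 1, diverges if p ≤ 1 (constant c > 0 doesn't affect convergence).
p = 7
7 > 1 → CONVERGES

Converges (p = 7 > 1)


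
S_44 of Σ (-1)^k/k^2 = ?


S = -1 + 1/4 - 1/9 + 1/16 - 1/25 + 1/36 - 1/49 + 1/64 ± ...
= -0.8222
(Full series converges to -π²/12 ≈ -0.8225)

S_44 = -0.8222


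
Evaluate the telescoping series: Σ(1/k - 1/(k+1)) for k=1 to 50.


Telescoping: adjacent terms cancel.
= 1/1 - 1/51
= 1 - 1/51 = 50/51

Sum = 50/51


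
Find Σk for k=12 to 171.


Σₖ₌12^171 k = Σₖ₌₁^171 k − Σₖ₌₁^11 k
= 171·172/2 − 11·12/2
= 14706 − 66 = 14640

Σk = 14640


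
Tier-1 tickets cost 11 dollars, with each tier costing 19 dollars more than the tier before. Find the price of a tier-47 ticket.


aₙ = a₁ + (n-1)d
= 11 + (47-1)×19
= 11 + 874
= 885

a_47 = 885


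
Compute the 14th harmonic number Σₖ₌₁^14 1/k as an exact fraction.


H_14 = 1/1 + 1/2 + 1/3 + ... + 1/14
= 1171733/360360
≈ 3.2516

H_14 = 1171733/360360 ≈ 3.2516


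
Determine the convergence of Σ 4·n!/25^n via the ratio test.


aₙ = 4·n!/25^n
a_{n+1}/aₙ = (n+1)!/25^(n+1) × 25^n/n!  (constant 4 cancels)
= (n+1)/25
L = lim(n→∞) (n+1)/25 = ∞
L > 1 → series DIVERGES

Diverges (ratio test: L = ∞ > 1)


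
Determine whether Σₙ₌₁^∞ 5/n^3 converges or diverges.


p-series test: Σ c/n^p converges if p > 1, diverges if p ≤ 1 (constant c > 0 doesn't affect convergence).
p = 3
3 > 1 → CONVERGES

Converges (p = 3 > 1)


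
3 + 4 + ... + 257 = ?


Σₖ₌3^257 k = Σₖ₌₁^257 k − Σₖ₌₁^2 k
= 257·258/2 − 2·3/2
= 33153 − 3 = 33150

Σk = 33150


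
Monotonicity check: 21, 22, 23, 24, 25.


Differences: 1, 1, 1, 1
All differences > 0 → strictly INCREASING

Monotonically increasing


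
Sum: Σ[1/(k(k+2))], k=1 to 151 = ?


1/(k(k+2)) = (1/2)·(1/k - 1/(k+2)) (partial fractions)
Telescoping: Σ = (1/2)·(1 + 1/2 - 1/152 - 1/153) = 34579/46512

Sum = 34579/46512


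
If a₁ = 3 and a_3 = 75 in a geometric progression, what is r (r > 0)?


r^(n-1) = aₙ/a₁
r^2 = 75/3 = 25
r = 25^(1/2)
= ±5; taking r > 0 gives r = 5

r = 5


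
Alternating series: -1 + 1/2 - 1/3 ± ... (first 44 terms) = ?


S = -1 + 1/2 - 1/3 + 1/4 - 1/5 + 1/6 - 1/7 + 1/8 ± ...
= -0.6819
(Full series converges to -ln(2) ≈ -0.6931)

S_44 = -0.6819


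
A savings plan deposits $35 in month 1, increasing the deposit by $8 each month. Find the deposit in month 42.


aₙ = a₁ + (n-1)d
= 35 + (42-1)×8
= 35 + 328
= 363

a_42 = 363


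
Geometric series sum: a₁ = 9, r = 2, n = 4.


Sₙ = 9×(2^4 - 1)/(2 - 1)
= 9×(16 - 1)/1
= 9×15/1
= 135

S_4 = 135


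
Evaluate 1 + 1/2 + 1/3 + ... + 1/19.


H_19 = 1/1 + 1/2 + 1/3 + ... + 1/19
= 275295799/77597520
≈ 3.5477

H_19 = 275295799/77597520 ≈ 3.5477


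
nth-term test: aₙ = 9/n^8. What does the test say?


lim(n→∞) 9/n^8 = 0
lim aₙ = 0 → nth-term test is INCONCLUSIVE
(Need other tests; this is actually a convergent p-series with p=8 > 1)

Inconclusive (lim aₙ = 0; need another test)


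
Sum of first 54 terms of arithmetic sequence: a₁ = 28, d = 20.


aₙ = 28 + (54-1)×20 = 1088
Sₙ = n(a₁+aₙ)/2 = 54×(28+1088)/2
= 54×1116/2 = 30132

S_54 = 30132


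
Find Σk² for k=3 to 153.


Σₖ₌3^153 k² = Σₖ₌₁^153 k² − Σₖ₌₁^2 k²
= 153·154·307/6 − 2·3·5/6
= 1205589 − 5 = 1205584

Σk² = 1205584


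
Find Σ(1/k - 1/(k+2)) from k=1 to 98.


Telescoping with gap 2: two head and two tail terms survive.
= (1 + 1/2) - (1/99 + 1/100)
= 3/2 - 1/99 - 1/100 = 14651/9900

Sum = 14651/9900


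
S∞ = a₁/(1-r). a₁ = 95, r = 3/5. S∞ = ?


S∞ = a₁/(1-r) = 95/(1 - 3/5)
= 95/(2/5)
= 475/2

S∞ = 475/2


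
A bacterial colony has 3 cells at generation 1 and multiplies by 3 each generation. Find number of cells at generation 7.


aₙ = a₁·r^(n-1)
= 3×3^6
= 3×729
= 2187

a_7 = 2187


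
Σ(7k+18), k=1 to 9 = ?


Σ(7k+18) = 7·Σk + 18·n
= 7·45 + 18·9
= 315 + 162 = 477

Σ = 477


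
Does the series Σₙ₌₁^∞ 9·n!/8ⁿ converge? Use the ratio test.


aₙ = 9·n!/8^n
a_{n+1}/aₙ = (n+1)!/8^(n+1) × 8^n/n!  (constant 9 cancels)
= (n+1)/8
L = lim(n→∞) (n+1)/8 = ∞
L > 1 → series DIVERGES

Diverges (ratio test: L = ∞ > 1)


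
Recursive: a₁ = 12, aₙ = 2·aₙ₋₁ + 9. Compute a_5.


Computing step by step:
a_1 = 12
a_2 = 33
a_3 = 75
a_4 = 159
a_5 = 327


a_5 = 327


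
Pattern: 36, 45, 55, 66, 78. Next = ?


Pattern: triangular numbers: n(n+1)/2
Terms: 36, 45, 55, 66, 78
Next term = 91

Next term = 91


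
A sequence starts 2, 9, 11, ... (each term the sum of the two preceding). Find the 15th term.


Computing iteratively: 2, 9, 11, 20, 31, 51, 82, 133, 215, 348, 563, 911, ...
a_15 = 3859

a_15 = 3859


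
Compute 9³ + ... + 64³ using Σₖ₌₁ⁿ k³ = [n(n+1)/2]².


Σₖ₌9^64 k³ = [64·65/2]² − [8·9/2]²
= 4326400 − 1296 = 4325104

Σk³ = 4325104


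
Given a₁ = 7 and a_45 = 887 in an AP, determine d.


d = (aₙ - a₁)/(n-1)
= (887 - 7)/(45-1)
= 880/44 = 20

d = 20


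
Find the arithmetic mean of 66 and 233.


AM = (66 + 233)/2 = 299/2 = 149.5

AM = 149.5


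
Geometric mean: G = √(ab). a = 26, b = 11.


GM = √(26×11) = √286 = 16.9115

GM = 16.9115


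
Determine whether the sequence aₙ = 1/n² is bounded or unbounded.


a₁ = 1, a₂ = 1/4, a₃ = 1/9, ...
0 < aₙ ≤ 1 for all n ≥ 1
The sequence IS bounded

Bounded (0 < aₙ ≤ 1)


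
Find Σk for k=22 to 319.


Σₖ₌22^319 k = Σₖ₌₁^319 k − Σₖ₌₁^21 k
= 319·320/2 − 21·22/2
= 51040 − 231 = 50809

Σk = 50809


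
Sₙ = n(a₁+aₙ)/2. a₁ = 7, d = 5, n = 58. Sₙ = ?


aₙ = 7 + (58-1)×5 = 292
Sₙ = n(a₁+aₙ)/2 = 58×(7+292)/2
= 58×299/2 = 8671

S_58 = 8671


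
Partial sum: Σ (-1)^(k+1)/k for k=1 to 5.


S = 1 - 1/2 + 1/3 - 1/4 + 1/5
= 0.7833
(Full series converges to +ln(2) ≈ +0.6931)

S_5 = 0.7833


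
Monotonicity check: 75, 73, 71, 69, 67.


Differences: -2, -2, -2, -2
All differences < 0 → strictly DECREASING

Monotonically decreasing


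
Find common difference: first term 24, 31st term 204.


d = (aₙ - a₁)/(n-1)
= (204 - 24)/(31-1)
= 180/30 = 6

d = 6


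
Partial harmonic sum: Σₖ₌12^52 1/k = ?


Σₖ₌12^52 1/k = 1/12 + 1/13 + 1/14 + ... + 1/52
= 4704865876296592668539/3099044504245996706400
≈ 1.5182

Sum = 4704865876296592668539/3099044504245996706400 ≈ 1.5182


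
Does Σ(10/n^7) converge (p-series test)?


p-series test: Σ c/n^p converges if p > 1, diverges if p ≤ 1 (constant c > 0 doesn't affect convergence).
p = 7
7 > 1 → CONVERGES

Converges (p = 7 > 1)


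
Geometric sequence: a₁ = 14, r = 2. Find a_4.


aₙ = a₁·r^(n-1)
= 14×2^3
= 14×8
= 112

a_4 = 112


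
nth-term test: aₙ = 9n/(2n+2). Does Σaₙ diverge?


lim(n→∞) 9n/(2n+2) = 9/2 = 9/2  (divide numerator and denominator by n)
lim aₙ = 9/2 ≠ 0 → series DIVERGES

Diverges (lim aₙ = 9/2 ≠ 0)


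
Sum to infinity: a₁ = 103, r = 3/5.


S∞ = a₁/(1-r) = 103/(1 - 3/5)
= 103/(2/5)
= 515/2

S∞ = 515/2


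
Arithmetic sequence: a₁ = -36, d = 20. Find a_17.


aₙ = a₁ + (n-1)d
= -36 + (17-1)×20
= -36 + 320
= 284

a_17 = 284


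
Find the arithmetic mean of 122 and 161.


AM = (122 + 161)/2 = 283/2 = 141.5

AM = 141.5


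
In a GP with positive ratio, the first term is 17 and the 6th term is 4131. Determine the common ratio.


r^(n-1) = aₙ/a₁
r^5 = 4131/17 = 243
r = 243^(1/5)
= 3

r = 3


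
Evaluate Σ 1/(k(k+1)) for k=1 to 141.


1/(k(k+1)) = 1/k - 1/(k+1) (partial fractions)
Telescoping: Σ = 1 - 1/142 = 141/142

Sum = 141/142


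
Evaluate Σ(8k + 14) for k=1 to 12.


Σ(8k+14) = 8·Σk + 14·n
= 8·78 + 14·12
= 624 + 168 = 792

Σ = 792


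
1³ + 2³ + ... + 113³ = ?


n(n+1)/2 = 113×114/2 = 6441
Σk³ = 6441² = 41486481

Σk³ = 41486481


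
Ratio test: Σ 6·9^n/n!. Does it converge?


aₙ = 6·9^n/n!
a_{n+1}/aₙ = 9^(n+1)/(n+1)! × n!/9^n  (constant 6 cancels)
= 9/(n+1)
L = lim(n→∞) 9/(n+1) = 0
L < 1 → series CONVERGES

Converges (ratio test: L = 0 < 1)


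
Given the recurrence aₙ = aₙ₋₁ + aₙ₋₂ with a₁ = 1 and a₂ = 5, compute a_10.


Computing iteratively: 1, 5, 6, 11, 17, 28, 45, 73, 118, 191
a_10 = 191

a_10 = 191


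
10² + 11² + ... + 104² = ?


Σₖ₌10^104 k² = Σₖ₌₁^104 k² − Σₖ₌₁^9 k²
= 104·105·209/6 − 9·10·19/6
= 380380 − 285 = 380095

Σk² = 380095


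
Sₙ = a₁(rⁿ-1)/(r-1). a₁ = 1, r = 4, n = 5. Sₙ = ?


Sₙ = 1×(4^5 - 1)/(4 - 1)
= 1×(1024 - 1)/3
= 1×1023/3
= 341

S_5 = 341


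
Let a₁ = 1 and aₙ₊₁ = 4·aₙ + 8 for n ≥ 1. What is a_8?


Computing step by step:
a_1 = 1
a_2 = 12
a_3 = 56
a_4 = 232
a_5 = 936
a_6 = 3752
a_7 = 15016
a_8 = 60072


a_8 = 60072


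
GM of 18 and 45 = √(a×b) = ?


GM = √(18×45) = √810 = 28.4605

GM = 28.4605


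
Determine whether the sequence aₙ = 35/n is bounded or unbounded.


a₁ = 35, a₂ = 35/2, a₃ = 35/3, ...
0 < aₙ ≤ 35 for all n ≥ 1
Lower bound: 0, Upper bound: 35
The sequence IS bounded

Bounded (0 < aₙ ≤ 35)


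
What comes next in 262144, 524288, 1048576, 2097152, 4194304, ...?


Pattern: powers of 2: 2ⁿ
Terms: 262144, 524288, 1048576, 2097152, 4194304
Next term = 8388608

Next term = 8388608


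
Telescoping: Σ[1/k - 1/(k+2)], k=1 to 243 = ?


Telescoping with gap 2: two head and two tail terms survive.
= (1 + 1/2) - (1/244 + 1/245)
= 3/2 - 1/244 - 1/245 = 89181/59780

Sum = 89181/59780


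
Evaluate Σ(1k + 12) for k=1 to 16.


Σ(1k+12) = 1·Σk + 12·n
= 1·136 + 12·16
= 136 + 192 = 328

Σ = 328


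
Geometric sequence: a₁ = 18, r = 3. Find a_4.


aₙ = a₁·r^(n-1)
= 18×3^3
= 18×27
= 486

a_4 = 486


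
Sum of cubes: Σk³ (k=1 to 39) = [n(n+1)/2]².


n(n+1)/2 = 39×40/2 = 780
Σk³ = 780² = 608400

Σk³ = 608400


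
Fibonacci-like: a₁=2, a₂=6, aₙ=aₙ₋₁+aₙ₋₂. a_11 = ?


Computing iteratively: 2, 6, 8, 14, 22, 36, 58, 94, 152, 246, 398
a_11 = 398

a_11 = 398


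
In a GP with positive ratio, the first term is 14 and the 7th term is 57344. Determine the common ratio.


r^(n-1) = aₙ/a₁
r^6 = 57344/14 = 4096
r = 4096^(1/6)
= ±4; taking r > 0 gives r = 4

r = 4


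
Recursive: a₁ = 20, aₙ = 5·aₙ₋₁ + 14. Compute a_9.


Computing step by step:
a_1 = 20
a_2 = 114
a_3 = 584
a_4 = 2934
a_5 = 14684
a_6 = 73434
a_7 = 367184
a_8 = 1835934
a_9 = 9179684


a_9 = 9179684


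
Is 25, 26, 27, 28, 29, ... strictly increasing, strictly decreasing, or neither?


Differences: 1, 1, 1, 1
All differences > 0 → strictly INCREASING

Monotonically increasing


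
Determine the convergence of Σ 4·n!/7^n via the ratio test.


aₙ = 4·n!/7^n
a_{n+1}/aₙ = (n+1)!/7^(n+1) × 7^n/n!  (constant 4 cancels)
= (n+1)/7
L = lim(n→∞) (n+1)/7 = ∞
L > 1 → series DIVERGES

Diverges (ratio test: L = ∞ > 1)


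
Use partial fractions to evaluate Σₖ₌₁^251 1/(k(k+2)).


1/(k(k+2)) = (1/2)·(1/k - 1/(k+2)) (partial fractions)
Telescoping: Σ = (1/2)·(1 + 1/2 - 1/252 - 1/253) = 95129/127512

Sum = 95129/127512


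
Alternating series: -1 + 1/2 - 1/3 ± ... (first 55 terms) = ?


S = -1 + 1/2 - 1/3 + 1/4 - 1/5 + 1/6 - 1/7 + 1/8 ± ...
= -0.7022
(Full series converges to -ln(2) ≈ -0.6931)

S_55 = -0.7022


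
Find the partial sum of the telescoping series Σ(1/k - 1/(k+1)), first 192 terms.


Telescoping: adjacent terms cancel.
= 1/1 - 1/193
= 1 - 1/193 = 192/193

Sum = 192/193


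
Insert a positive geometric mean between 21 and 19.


GM = √(21×19) = √399 = 19.975

GM = 19.975


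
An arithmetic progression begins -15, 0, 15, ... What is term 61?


aₙ = a₁ + (n-1)d
= -15 + (61-1)×15
= -15 + 900
= 885

a_61 = 885


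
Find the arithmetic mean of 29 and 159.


AM = (29 + 159)/2 = 188/2 = 94

AM = 94


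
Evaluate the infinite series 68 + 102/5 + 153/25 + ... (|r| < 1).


S∞ = a₁/(1-r) = 68/(1 - 3/10)
= 68/(7/10)
= 680/7

S∞ = 680/7


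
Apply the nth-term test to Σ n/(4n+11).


lim(n→∞) n/(4n+11) = 1/4 = 1/4  (divide numerator and denominator by n)
lim aₙ = 1/4 ≠ 0 → series DIVERGES

Diverges (lim aₙ = 1/4 ≠ 0)


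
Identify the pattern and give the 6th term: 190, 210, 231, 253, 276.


Pattern: triangular numbers: n(n+1)/2
Terms: 190, 210, 231, 253, 276
Next term = 300

Next term = 300


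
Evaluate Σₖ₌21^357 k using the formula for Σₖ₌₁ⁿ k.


Σₖ₌21^357 k = Σₖ₌₁^357 k − Σₖ₌₁^20 k
= 357·358/2 − 20·21/2
= 63903 − 210 = 63693

Σk = 63693


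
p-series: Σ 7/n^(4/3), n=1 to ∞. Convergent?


p-series test: Σ c/n^p converges if p > 1, diverges if p ≤ 1 (constant c > 0 doesn't affect convergence).
p = 4/3
4/3 > 1 → CONVERGES

Converges (p = 4/3 > 1)


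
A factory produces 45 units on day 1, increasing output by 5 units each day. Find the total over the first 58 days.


aₙ = 45 + (58-1)×5 = 330
Sₙ = n(a₁+aₙ)/2 = 58×(45+330)/2
= 58×375/2 = 10875

S_58 = 10875


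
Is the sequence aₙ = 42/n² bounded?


a₁ = 42, a₂ = 42/4, a₃ = 42/9, ...
0 < aₙ ≤ 42 for all n ≥ 1
The sequence IS bounded

Bounded (0 < aₙ ≤ 42)


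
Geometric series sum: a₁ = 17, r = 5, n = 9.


Sₙ = 17×(5^9 - 1)/(5 - 1)
= 17×(1953125 - 1)/4
= 17×1953124/4
= 8300777

S_9 = 8300777


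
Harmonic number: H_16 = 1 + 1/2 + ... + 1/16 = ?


H_16 = 1/1 + 1/2 + 1/3 + ... + 1/16
= 2436559/720720
≈ 3.3807

H_16 = 2436559/720720 ≈ 3.3807


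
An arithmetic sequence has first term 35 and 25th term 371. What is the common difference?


d = (aₙ - a₁)/(n-1)
= (371 - 35)/(25-1)
= 336/24 = 14

d = 14


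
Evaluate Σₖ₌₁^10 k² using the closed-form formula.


n = 10
n(n+1)(2n+1)/6 = 10×11×21/6
= 2310/6 = 385

Σk² = 385


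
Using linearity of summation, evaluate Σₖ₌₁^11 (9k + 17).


Σ(9k+17) = 9·Σk + 17·n
= 9·66 + 17·11
= 594 + 187 = 781

Σ = 781


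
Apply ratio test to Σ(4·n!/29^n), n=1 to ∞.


aₙ = 4·n!/29^n
a_{n+1}/aₙ = (n+1)!/29^(n+1) × 29^n/n!  (constant 4 cancels)
= (n+1)/29
L = lim(n→∞) (n+1)/29 = ∞
L > 1 → series DIVERGES

Diverges (ratio test: L = ∞ > 1)


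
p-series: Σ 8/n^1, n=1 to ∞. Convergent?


p-series test: Σ c/n^p converges if p > 1, diverges if p ≤ 1 (constant c > 0 doesn't affect convergence).
p = 1
1 ≤ 1 → DIVERGES

Diverges (p = 1 ≤ 1)


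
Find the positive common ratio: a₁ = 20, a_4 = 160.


r^(n-1) = aₙ/a₁
r^3 = 160/20 = 8
r = 8^(1/3)
= 2

r = 2


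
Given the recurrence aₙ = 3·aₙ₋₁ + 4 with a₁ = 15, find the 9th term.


Computing step by step:
a_1 = 15
a_2 = 49
a_3 = 151
a_4 = 457
a_5 = 1375
a_6 = 4129
a_7 = 12391
a_8 = 37177
a_9 = 111535


a_9 = 111535


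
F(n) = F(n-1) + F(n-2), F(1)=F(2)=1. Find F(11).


Fibonacci sequence: 1, 1, 2, 3, 5, 8, 13, 21, 34, 55, 89
F(11) = 89

F(11) = 89


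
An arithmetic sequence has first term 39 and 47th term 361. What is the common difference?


d = (aₙ - a₁)/(n-1)
= (361 - 39)/(47-1)
= 322/46 = 7

d = 7


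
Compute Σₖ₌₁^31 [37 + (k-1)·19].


aₙ = 37 + (31-1)×19 = 607
Sₙ = n(a₁+aₙ)/2 = 31×(37+607)/2
= 31×644/2 = 9982

S_31 = 9982


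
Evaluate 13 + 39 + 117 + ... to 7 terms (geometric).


Sₙ = 13×(3^7 - 1)/(3 - 1)
= 13×(2187 - 1)/2
= 13×2186/2
= 14209

S_7 = 14209


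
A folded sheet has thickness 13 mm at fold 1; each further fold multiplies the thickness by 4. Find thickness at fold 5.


aₙ = a₁·r^(n-1)
= 13×4^4
= 13×256
= 3328

a_5 = 3328


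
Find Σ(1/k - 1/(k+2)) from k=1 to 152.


Telescoping with gap 2: two head and two tail terms survive.
= (1 + 1/2) - (1/153 + 1/154)
= 3/2 - 1/153 - 1/154 = 17518/11781

Sum = 17518/11781


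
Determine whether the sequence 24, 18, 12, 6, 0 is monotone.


Differences: -6, -6, -6, -6
All differences < 0 → strictly DECREASING

Monotonically decreasing


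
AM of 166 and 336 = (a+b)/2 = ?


AM = (166 + 336)/2 = 502/2 = 251

AM = 251


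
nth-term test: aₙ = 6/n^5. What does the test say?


lim(n→∞) 6/n^5 = 0
lim aₙ = 0 → nth-term test is INCONCLUSIVE
(Need other tests; this is actually a convergent p-series with p=5 > 1)

Inconclusive (lim aₙ = 0; need another test)


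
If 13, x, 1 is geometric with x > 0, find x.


GM = √(13×1) = √13 = 3.6056

GM = 3.6056


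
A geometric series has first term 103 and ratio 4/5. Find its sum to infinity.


S∞ = a₁/(1-r) = 103/(1 - 4/5)
= 103/(1/5)
= 515

S∞ = 515


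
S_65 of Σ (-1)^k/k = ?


S = -1 + 1/2 - 1/3 + 1/4 - 1/5 + 1/6 - 1/7 + 1/8 ± ...
= -0.7008
(Full series converges to -ln(2) ≈ -0.6931)

S_65 = -0.7008


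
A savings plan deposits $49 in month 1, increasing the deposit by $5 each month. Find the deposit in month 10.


aₙ = a₁ + (n-1)d
= 49 + (10-1)×5
= 49 + 45
= 94

a_10 = 94


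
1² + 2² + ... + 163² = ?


n = 163
n(n+1)(2n+1)/6 = 163×164×327/6
= 8741364/6 = 1456894

Σk² = 1456894


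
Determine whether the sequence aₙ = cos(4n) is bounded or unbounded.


For all n, -1 ≤ cos(4n) ≤ 1, so -1 ≤ cos(4n) ≤ 1
Lower bound: -1, Upper bound: 1
The sequence IS bounded

Bounded (-1 ≤ aₙ ≤ 1)


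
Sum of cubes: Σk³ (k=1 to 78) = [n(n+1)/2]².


n(n+1)/2 = 78×79/2 = 3081
Σk³ = 3081² = 9492561

Σk³ = 9492561


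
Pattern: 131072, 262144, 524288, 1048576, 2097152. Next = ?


Pattern: powers of 2: 2ⁿ
Terms: 131072, 262144, 524288, 1048576, 2097152
Next term = 4194304

Next term = 4194304


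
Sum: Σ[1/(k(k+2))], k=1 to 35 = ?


1/(k(k+2)) = (1/2)·(1/k - 1/(k+2)) (partial fractions)
Telescoping: Σ = (1/2)·(1 + 1/2 - 1/36 - 1/37) = 1925/2664

Sum = 1925/2664


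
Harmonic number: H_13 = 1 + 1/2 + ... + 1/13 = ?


H_13 = 1/1 + 1/2 + 1/3 + ... + 1/13
= 1145993/360360
≈ 3.1801

H_13 = 1145993/360360 ≈ 3.1801


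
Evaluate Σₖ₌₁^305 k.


n(n+1)/2 = 305×306/2 = 93330/2 = 46665

Σk = 46665


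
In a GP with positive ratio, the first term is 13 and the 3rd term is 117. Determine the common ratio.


r^(n-1) = aₙ/a₁
r^2 = 117/13 = 9
r = 9^(1/2)
= ±3; taking r > 0 gives r = 3

r = 3


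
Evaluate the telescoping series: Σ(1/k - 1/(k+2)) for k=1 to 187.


Telescoping with gap 2: two head and two tail terms survive.
= (1 + 1/2) - (1/188 + 1/189)
= 3/2 - 1/188 - 1/189 = 52921/35532

Sum = 52921/35532


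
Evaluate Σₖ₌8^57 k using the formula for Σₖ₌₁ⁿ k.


Σₖ₌8^57 k = Σₖ₌₁^57 k − Σₖ₌₁^7 k
= 57·58/2 − 7·8/2
= 1653 − 28 = 1625

Σk = 1625


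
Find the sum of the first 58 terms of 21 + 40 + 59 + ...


aₙ = 21 + (58-1)×19 = 1104
Sₙ = n(a₁+aₙ)/2 = 58×(21+1104)/2
= 58×1125/2 = 32625

S_58 = 32625


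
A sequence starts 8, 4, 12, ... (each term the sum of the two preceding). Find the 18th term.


Computing iteratively: 8, 4, 12, 16, 28, 44, 72, 116, 188, 304, 492, 796, ...
a_18 = 14284

a_18 = 14284


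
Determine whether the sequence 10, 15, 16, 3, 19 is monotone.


Differences: 5, 1, -13, 16
Difference at position 1 is +5 (> 0) but position 3 is -13 (< 0) — sequence both rises and falls
→ NOT monotonic

Not monotonic


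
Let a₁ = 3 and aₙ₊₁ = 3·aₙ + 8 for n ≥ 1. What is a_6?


Computing step by step:
a_1 = 3
a_2 = 17
a_3 = 59
a_4 = 185
a_5 = 563
a_6 = 1697


a_6 = 1697


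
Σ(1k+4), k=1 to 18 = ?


Σ(1k+4) = 1·Σk + 4·n
= 1·171 + 4·18
= 171 + 72 = 243

Σ = 243


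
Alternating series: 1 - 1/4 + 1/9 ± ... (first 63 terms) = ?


S = 1 - 1/4 + 1/9 - 1/16 + 1/25 - 1/36 + 1/49 - 1/64 ± ...
= 0.8226
(Full series converges to +π²/12 ≈ +0.8225)

S_63 = 0.8226


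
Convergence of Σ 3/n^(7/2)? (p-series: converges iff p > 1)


p-series test: Σ c/n^p converges if p > 1, diverges if p ≤ 1 (constant c > 0 doesn't affect convergence).
p = 7/2
7/2 > 1 → CONVERGES

Converges (p = 7/2 > 1)


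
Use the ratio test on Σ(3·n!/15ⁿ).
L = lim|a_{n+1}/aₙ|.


aₙ = 3·n!/15^n
a_{n+1}/aₙ = (n+1)!/15^(n+1) × 15^n/n!  (constant 3 cancels)
= (n+1)/15
L = lim(n→∞) (n+1)/15 = ∞
L > 1 → series DIVERGES

Diverges (ratio test: L = ∞ > 1)


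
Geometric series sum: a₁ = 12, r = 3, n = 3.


Sₙ = 12×(3^3 - 1)/(3 - 1)
= 12×(27 - 1)/2
= 12×26/2
= 156

S_3 = 156


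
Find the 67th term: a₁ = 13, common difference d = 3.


aₙ = a₁ + (n-1)d
= 13 + (67-1)×3
= 13 + 198
= 211

a_67 = 211


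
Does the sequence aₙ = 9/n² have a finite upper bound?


a₁ = 9, a₂ = 9/4, a₃ = 9/9, ...
0 < aₙ ≤ 9 for all n ≥ 1
The sequence IS bounded

Bounded (0 < aₙ ≤ 9)


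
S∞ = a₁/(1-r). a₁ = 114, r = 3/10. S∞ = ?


S∞ = a₁/(1-r) = 114/(1 - 3/10)
= 114/(7/10)
= 1140/7

S∞ = 1140/7


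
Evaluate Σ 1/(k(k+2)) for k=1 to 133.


1/(k(k+2)) = (1/2)·(1/k - 1/(k+2)) (partial fractions)
Telescoping: Σ = (1/2)·(1 + 1/2 - 1/134 - 1/135) = 13433/18090

Sum = 13433/18090


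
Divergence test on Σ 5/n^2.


lim(n→∞) 5/n^2 = 0
lim aₙ = 0 → nth-term test is INCONCLUSIVE
(Need other tests; this is actually a convergent p-series with p=2 > 1)

Inconclusive (lim aₙ = 0; need another test)


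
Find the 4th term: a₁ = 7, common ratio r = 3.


aₙ = a₁·r^(n-1)
= 7×3^3
= 7×27
= 189

a_4 = 189


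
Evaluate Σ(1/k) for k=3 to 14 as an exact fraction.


Σₖ₌3^14 1/k = 1/3 + 1/4 + 1/5 + ... + 1/14
= 631193/360360
≈ 1.7516

Sum = 631193/360360 ≈ 1.7516


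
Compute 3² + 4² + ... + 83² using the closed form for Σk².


Σₖ₌3^83 k² = Σₖ₌₁^83 k² − Σₖ₌₁^2 k²
= 83·84·167/6 − 2·3·5/6
= 194054 − 5 = 194049

Σk² = 194049


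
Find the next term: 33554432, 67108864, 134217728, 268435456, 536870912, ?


Pattern: powers of 2: 2ⁿ
Terms: 33554432, 67108864, 134217728, 268435456, 536870912
Next term = 1073741824

Next term = 1073741824


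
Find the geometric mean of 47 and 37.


GM = √(47×37) = √1739 = 41.7013

GM = 41.7013


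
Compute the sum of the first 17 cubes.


n(n+1)/2 = 17×18/2 = 153
Σk³ = 153² = 23409

Σk³ = 23409


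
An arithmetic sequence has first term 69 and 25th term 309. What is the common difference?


d = (aₙ - a₁)/(n-1)
= (309 - 69)/(25-1)
= 240/24 = 10

d = 10


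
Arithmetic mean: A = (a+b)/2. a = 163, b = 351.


AM = (163 + 351)/2 = 514/2 = 257

AM = 257


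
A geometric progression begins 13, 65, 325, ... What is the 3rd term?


aₙ = a₁·r^(n-1)
= 13×5^2
= 13×25
= 325

a_3 = 325


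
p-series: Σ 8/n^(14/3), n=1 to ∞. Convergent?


p-series test: Σ c/n^p converges if p > 1, diverges if p ≤ 1 (constant c > 0 doesn't affect convergence).
p = 14/3
14/3 > 1 → CONVERGES

Converges (p = 14/3 > 1)


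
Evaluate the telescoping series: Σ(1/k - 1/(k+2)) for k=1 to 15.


Telescoping with gap 2: two head and two tail terms survive.
= (1 + 1/2) - (1/16 + 1/17)
= 3/2 - 1/16 - 1/17 = 375/272

Sum = 375/272


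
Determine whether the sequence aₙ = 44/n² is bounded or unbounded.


a₁ = 44, a₂ = 44/4, a₃ = 44/9, ...
0 < aₙ ≤ 44 for all n ≥ 1
The sequence IS bounded

Bounded (0 < aₙ ≤ 44)


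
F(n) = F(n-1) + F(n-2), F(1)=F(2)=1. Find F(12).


Fibonacci sequence: 1, 1, 2, 3, 5, 8, 13, 21, 34, 55, 89, ...
F(12) = 144

F(12) = 144


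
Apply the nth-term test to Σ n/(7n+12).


lim(n→∞) n/(7n+12) = 1/7 = 1/7  (divide numerator and denominator by n)
lim aₙ = 1/7 ≠ 0 → series DIVERGES

Diverges (lim aₙ = 1/7 ≠ 0)


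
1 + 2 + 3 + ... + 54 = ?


n(n+1)/2 = 54×55/2 = 2970/2 = 1485

Σk = 1485


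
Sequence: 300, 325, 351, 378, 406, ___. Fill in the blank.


Pattern: triangular numbers: n(n+1)/2
Terms: 300, 325, 351, 378, 406
Next term = 435

Next term = 435


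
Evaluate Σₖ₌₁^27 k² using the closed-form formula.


n = 27
n(n+1)(2n+1)/6 = 27×28×55/6
= 41580/6 = 6930

Σk² = 6930


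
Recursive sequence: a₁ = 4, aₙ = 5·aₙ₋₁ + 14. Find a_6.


Computing step by step:
a_1 = 4
a_2 = 34
a_3 = 184
a_4 = 934
a_5 = 4684
a_6 = 23434


a_6 = 23434


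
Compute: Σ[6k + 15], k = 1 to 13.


Σ(6k+15) = 6·Σk + 15·n
= 6·91 + 15·13
= 546 + 195 = 741

Σ = 741


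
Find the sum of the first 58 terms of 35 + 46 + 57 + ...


aₙ = 35 + (58-1)×11 = 662
Sₙ = n(a₁+aₙ)/2 = 58×(35+662)/2
= 58×697/2 = 20213

S_58 = 20213


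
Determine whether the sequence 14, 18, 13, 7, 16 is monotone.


Differences: 4, -5, -6, 9
Difference at position 1 is +4 (> 0) but position 2 is -5 (< 0) — sequence both rises and falls
→ NOT monotonic

Not monotonic


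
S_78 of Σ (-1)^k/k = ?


S = -1 + 1/2 - 1/3 + 1/4 - 1/5 + 1/6 - 1/7 + 1/8 ± ...
= -0.6868
(Full series converges to -ln(2) ≈ -0.6931)

S_78 = -0.6868


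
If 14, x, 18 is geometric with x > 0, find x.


GM = √(14×18) = √252 = 15.8745

GM = 15.8745


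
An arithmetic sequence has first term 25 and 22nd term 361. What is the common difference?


d = (aₙ - a₁)/(n-1)
= (361 - 25)/(22-1)
= 336/21 = 16

d = 16


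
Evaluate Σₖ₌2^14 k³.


Σₖ₌2^14 k³ = [14·15/2]² − [1·2/2]²
= 11025 − 1 = 11024

Σk³ = 11024


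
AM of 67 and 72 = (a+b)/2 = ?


AM = (67 + 72)/2 = 139/2 = 69.5

AM = 69.5


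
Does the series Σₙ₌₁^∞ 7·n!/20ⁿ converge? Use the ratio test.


aₙ = 7·n!/20^n
a_{n+1}/aₙ = (n+1)!/20^(n+1) × 20^n/n!  (constant 7 cancels)
= (n+1)/20
L = lim(n→∞) (n+1)/20 = ∞
L > 1 → series DIVERGES

Diverges (ratio test: L = ∞ > 1)


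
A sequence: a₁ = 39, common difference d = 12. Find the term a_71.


aₙ = a₁ + (n-1)d
= 39 + (71-1)×12
= 39 + 840
= 879

a_71 = 879


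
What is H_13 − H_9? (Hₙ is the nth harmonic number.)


Σₖ₌10^13 1/k = 1/10 + 1/11 + 1/12 + 1/13
= 3013/8580
≈ 0.3512

Sum = 3013/8580 ≈ 0.3512


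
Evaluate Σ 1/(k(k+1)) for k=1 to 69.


1/(k(k+1)) = 1/k - 1/(k+1) (partial fractions)
Telescoping: Σ = 1 - 1/70 = 69/70

Sum = 69/70


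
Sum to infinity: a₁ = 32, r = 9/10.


S∞ = a₁/(1-r) = 32/(1 - 9/10)
= 32/(1/10)
= 320

S∞ = 320


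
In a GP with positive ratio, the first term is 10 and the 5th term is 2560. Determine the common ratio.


r^(n-1) = aₙ/a₁
r^4 = 2560/10 = 256
r = 256^(1/4)
= ±4; taking r > 0 gives r = 4

r = 4


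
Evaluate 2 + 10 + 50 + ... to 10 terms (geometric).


Sₙ = 2×(5^10 - 1)/(5 - 1)
= 2×(9765625 - 1)/4
= 2×9765624/4
= 4882812

S_10 = 4882812


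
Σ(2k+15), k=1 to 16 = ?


Σ(2k+15) = 2·Σk + 15·n
= 2·136 + 15·16
= 272 + 240 = 512

Σ = 512


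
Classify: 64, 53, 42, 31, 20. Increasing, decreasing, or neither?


Differences: -11, -11, -11, -11
All differences < 0 → strictly DECREASING

Monotonically decreasing


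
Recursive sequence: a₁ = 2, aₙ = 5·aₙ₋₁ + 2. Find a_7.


Computing step by step:
a_1 = 2
a_2 = 12
a_3 = 62
a_4 = 312
a_5 = 1562
a_6 = 7812
a_7 = 39062


a_7 = 39062


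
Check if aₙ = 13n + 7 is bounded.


aₙ = 13n + 7 → as n→∞, aₙ→∞
No finite upper bound exists
The sequence is UNBOUNDED

Unbounded (aₙ → ∞ as n → ∞)


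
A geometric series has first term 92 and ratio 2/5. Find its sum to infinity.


S∞ = a₁/(1-r) = 92/(1 - 2/5)
= 92/(3/5)
= 460/3

S∞ = 460/3


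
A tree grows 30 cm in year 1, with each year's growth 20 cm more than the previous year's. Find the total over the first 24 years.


aₙ = 30 + (24-1)×20 = 490
Sₙ = n(a₁+aₙ)/2 = 24×(30+490)/2
= 24×520/2 = 6240

S_24 = 6240


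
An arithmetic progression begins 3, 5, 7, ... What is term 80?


aₙ = a₁ + (n-1)d
= 3 + (80-1)×2
= 3 + 158
= 161

a_80 = 161


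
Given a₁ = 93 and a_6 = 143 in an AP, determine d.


d = (aₙ - a₁)/(n-1)
= (143 - 93)/(6-1)
= 50/5 = 10

d = 10


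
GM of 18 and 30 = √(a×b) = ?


GM = √(18×30) = √540 = 23.2379

GM = 23.2379


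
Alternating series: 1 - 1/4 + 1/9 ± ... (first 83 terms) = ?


S = 1 - 1/4 + 1/9 - 1/16 + 1/25 - 1/36 + 1/49 - 1/64 ± ...
= 0.8225
(Full series converges to +π²/12 ≈ +0.8225)

S_83 = 0.8225


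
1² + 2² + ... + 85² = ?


n = 85
n(n+1)(2n+1)/6 = 85×86×171/6
= 1250010/6 = 208335

Σk² = 208335


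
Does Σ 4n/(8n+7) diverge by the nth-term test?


lim(n→∞) 4n/(8n+7) = 4/8 = 1/2  (divide numerator and denominator by n)
lim aₙ = 1/2 ≠ 0 → series DIVERGES

Diverges (lim aₙ = 1/2 ≠ 0)


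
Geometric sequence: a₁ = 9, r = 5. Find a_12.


aₙ = a₁·r^(n-1)
= 9×5^11
= 9×48828125
= 439453125

a_12 = 439453125


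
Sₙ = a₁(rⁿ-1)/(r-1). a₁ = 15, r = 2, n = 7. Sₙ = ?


Sₙ = 15×(2^7 - 1)/(2 - 1)
= 15×(128 - 1)/1
= 15×127/1
= 1905

S_7 = 1905


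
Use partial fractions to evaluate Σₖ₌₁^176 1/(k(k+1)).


1/(k(k+1)) = 1/k - 1/(k+1) (partial fractions)
Telescoping: Σ = 1 - 1/177 = 176/177

Sum = 176/177


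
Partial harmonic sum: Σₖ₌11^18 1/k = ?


Σₖ₌11^18 1/k = 1/11 + 1/12 + 1/13 + 1/14 + 1/15 + 1/16 + 1/17 + 1/18
= 6936481/12252240
≈ 0.5661

Sum = 6936481/12252240 ≈ 0.5661


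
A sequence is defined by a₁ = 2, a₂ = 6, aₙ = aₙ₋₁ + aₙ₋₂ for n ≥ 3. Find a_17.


Computing iteratively: 2, 6, 8, 14, 22, 36, 58, 94, 152, 246, 398, 644, ...
a_17 = 7142

a_17 = 7142


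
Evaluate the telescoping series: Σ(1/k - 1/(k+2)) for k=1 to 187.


Telescoping with gap 2: two head and two tail terms survive.
= (1 + 1/2) - (1/188 + 1/189)
= 3/2 - 1/188 - 1/189 = 52921/35532

Sum = 52921/35532


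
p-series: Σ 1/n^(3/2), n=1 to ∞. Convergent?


p-series test: Σ c/n^p converges if p > 1, diverges if p ≤ 1 (constant c > 0 doesn't affect convergence).
p = 3/2
3/2 > 1 → CONVERGES

Converges (p = 3/2 > 1)


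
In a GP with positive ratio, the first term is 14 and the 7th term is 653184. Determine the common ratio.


r^(n-1) = aₙ/a₁
r^6 = 653184/14 = 46656
r = 46656^(1/6)
= ±6; taking r > 0 gives r = 6

r = 6


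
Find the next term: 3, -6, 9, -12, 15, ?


Pattern: alternating sign, magnitude arithmetic (d=3)
Terms: 3, -6, 9, -12, 15
Next term = -18

Next term = -18


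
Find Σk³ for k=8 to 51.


Σₖ₌8^51 k³ = [51·52/2]² − [7·8/2]²
= 1758276 − 784 = 1757492

Σk³ = 1757492


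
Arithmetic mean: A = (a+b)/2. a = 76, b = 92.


AM = (76 + 92)/2 = 168/2 = 84

AM = 84


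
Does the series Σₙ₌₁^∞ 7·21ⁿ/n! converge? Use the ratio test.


aₙ = 7·21^n/n!
a_{n+1}/aₙ = 21^(n+1)/(n+1)! × n!/21^n  (constant 7 cancels)
= 21/(n+1)
L = lim(n→∞) 21/(n+1) = 0
L < 1 → series CONVERGES

Converges (ratio test: L = 0 < 1)


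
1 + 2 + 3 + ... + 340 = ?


n(n+1)/2 = 340×341/2 = 115940/2 = 57970

Σk = 57970


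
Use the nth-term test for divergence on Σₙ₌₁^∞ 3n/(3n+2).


lim(n→∞) 3n/(3n+2) = 3/3 = 1  (divide numerator and denominator by n)
lim aₙ = 1 ≠ 0 → series DIVERGES

Diverges (lim aₙ = 1 ≠ 0)


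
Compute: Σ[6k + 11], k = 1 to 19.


Σ(6k+11) = 6·Σk + 11·n
= 6·190 + 11·19
= 1140 + 209 = 1349

Σ = 1349


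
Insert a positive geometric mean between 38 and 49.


GM = √(38×49) = √1862 = 43.1509

GM = 43.1509


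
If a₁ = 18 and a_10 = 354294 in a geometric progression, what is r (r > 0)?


r^(n-1) = aₙ/a₁
r^9 = 354294/18 = 19683
r = 19683^(1/9)
= 3

r = 3


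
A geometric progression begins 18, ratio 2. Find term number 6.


aₙ = a₁·r^(n-1)
= 18×2^5
= 18×32
= 576

a_6 = 576


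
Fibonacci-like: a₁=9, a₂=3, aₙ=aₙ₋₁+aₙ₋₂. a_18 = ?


Computing iteratively: 9, 3, 12, 15, 27, 42, 69, 111, 180, 291, 471, 762, ...
a_18 = 13674

a_18 = 13674


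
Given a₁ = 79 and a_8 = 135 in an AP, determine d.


d = (aₙ - a₁)/(n-1)
= (135 - 79)/(8-1)
= 56/7 = 8

d = 8


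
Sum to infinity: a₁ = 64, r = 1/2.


S∞ = a₁/(1-r) = 64/(1 - 1/2)
= 64/(1/2)
= 128

S∞ = 128


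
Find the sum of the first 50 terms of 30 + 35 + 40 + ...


aₙ = 30 + (50-1)×5 = 275
Sₙ = n(a₁+aₙ)/2 = 50×(30+275)/2
= 50×305/2 = 7625

S_50 = 7625


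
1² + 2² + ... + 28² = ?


n = 28
n(n+1)(2n+1)/6 = 28×29×57/6
= 46284/6 = 7714

Σk² = 7714


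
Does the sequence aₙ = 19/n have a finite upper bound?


a₁ = 19, a₂ = 19/2, a₃ = 19/3, ...
0 < aₙ ≤ 19 for all n ≥ 1
Lower bound: 0, Upper bound: 19
The sequence IS bounded

Bounded (0 < aₙ ≤ 19)


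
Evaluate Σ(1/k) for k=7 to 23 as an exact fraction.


Σₖ₌7^23 1/k = 1/7 + 1/8 + 1/9 + ... + 1/23
= 764043411/594914320
≈ 1.2843

Sum = 764043411/594914320 ≈ 1.2843


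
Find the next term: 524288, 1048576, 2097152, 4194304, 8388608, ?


Pattern: powers of 2: 2ⁿ
Terms: 524288, 1048576, 2097152, 4194304, 8388608
Next term = 16777216

Next term = 16777216


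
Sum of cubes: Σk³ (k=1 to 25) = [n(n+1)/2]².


n(n+1)/2 = 25×26/2 = 325
Σk³ = 325² = 105625

Σk³ = 105625


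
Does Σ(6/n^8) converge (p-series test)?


p-series test: Σ c/n^p converges if p > 1, diverges if p ≤ 1 (constant c > 0 doesn't affect convergence).
p = 8
8 > 1 → CONVERGES

Converges (p = 8 > 1)


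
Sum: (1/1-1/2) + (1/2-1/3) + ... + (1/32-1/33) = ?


Telescoping: adjacent terms cancel.
= 1/1 - 1/33
= 1 - 1/33 = 32/33

Sum = 32/33


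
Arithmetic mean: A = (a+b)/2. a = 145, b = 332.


AM = (145 + 332)/2 = 477/2 = 238.5

AM = 238.5


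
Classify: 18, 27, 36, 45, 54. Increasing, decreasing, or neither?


Differences: 9, 9, 9, 9
All differences > 0 → strictly INCREASING

Monotonically increasing


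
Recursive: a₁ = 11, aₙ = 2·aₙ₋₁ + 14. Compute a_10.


Computing step by step:
a_1 = 11
a_2 = 36
a_3 = 86
a_4 = 186
a_5 = 386
a_6 = 786
a_7 = 1586
a_8 = 3186
a_9 = 6386
a_10 = 12786


a_10 = 12786


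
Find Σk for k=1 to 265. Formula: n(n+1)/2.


n(n+1)/2 = 265×266/2 = 70490/2 = 35245

Σk = 35245


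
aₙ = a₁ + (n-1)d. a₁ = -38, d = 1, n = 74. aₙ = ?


aₙ = a₁ + (n-1)d
= -38 + (74-1)×1
= -38 + 73
= 35

a_74 = 35


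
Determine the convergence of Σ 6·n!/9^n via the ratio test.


aₙ = 6·n!/9^n
a_{n+1}/aₙ = (n+1)!/9^(n+1) × 9^n/n!  (constant 6 cancels)
= (n+1)/9
L = lim(n→∞) (n+1)/9 = ∞
L > 1 → series DIVERGES

Diverges (ratio test: L = ∞ > 1)


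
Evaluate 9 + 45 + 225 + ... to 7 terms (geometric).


Sₙ = 9×(5^7 - 1)/(5 - 1)
= 9×(78125 - 1)/4
= 9×78124/4
= 175779

S_7 = 175779


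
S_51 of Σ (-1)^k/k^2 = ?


S = -1 + 1/4 - 1/9 + 1/16 - 1/25 + 1/36 - 1/49 + 1/64 ± ...
= -0.8227
(Full series converges to -π²/12 ≈ -0.8225)

S_51 = -0.8227


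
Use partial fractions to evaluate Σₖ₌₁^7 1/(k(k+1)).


1/(k(k+1)) = 1/k - 1/(k+1) (partial fractions)
Telescoping: Σ = 1 - 1/8 = 7/8

Sum = 7/8


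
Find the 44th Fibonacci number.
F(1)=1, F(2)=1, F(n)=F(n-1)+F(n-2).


Fibonacci sequence: 1, 1, 2, 3, 5, 8, 13, 21, 34, 55, 89, ...
F(44) = 701408733

F(44) = 701408733


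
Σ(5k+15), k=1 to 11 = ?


Σ(5k+15) = 5·Σk + 15·n
= 5·66 + 15·11
= 330 + 165 = 495

Σ = 495


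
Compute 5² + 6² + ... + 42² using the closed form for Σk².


Σₖ₌5^42 k² = Σₖ₌₁^42 k² − Σₖ₌₁^4 k²
= 42·43·85/6 − 4·5·9/6
= 25585 − 30 = 25555

Σk² = 25555
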